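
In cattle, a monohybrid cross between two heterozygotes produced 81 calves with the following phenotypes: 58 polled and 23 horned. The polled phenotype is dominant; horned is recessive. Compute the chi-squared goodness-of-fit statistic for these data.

For a monohybrid cross between heterozygotes with complete dominance, the expected phenotypic ratio is 3:1.
Expected counts for N = 81 under a 3:1 ratio (total parts = 4):
  polled: 81 × 3/4 = 60.75
  horned: 81 × 1/4 = 20.25
χ² = Σ (O − E)² / E
  polled: (58 − 60.75)² / 60.75 = 0.1245
  horned: (23 − 20.25)² / 20.25 = 0.3735
χ² = 0.1245 + 0.3735 = 0.498

0.498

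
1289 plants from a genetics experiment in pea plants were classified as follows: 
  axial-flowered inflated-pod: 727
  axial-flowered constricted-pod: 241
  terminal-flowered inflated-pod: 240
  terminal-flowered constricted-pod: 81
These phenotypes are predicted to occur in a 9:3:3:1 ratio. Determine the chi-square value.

0.021

Under the 9:3:3:1 hypothesis (Σ ratio = 16, N = 1289):
  axial-flowered inflated-pod: 1289 × 9/16 = 725.0625
  axial-flowered constricted-pod: 1289 × 3/16 = 241.6875
  terminal-flowered inflated-pod: 1289 × 3/16 = 241.6875
  terminal-flowered constricted-pod: 1289 × 1/16 = 80.5625
χ² = Σ (O − E)² / E
  axial-flowered inflated-pod: (727 − 725.0625)² / 725.0625 = 0.0052
  axial-flowered constricted-pod: (241 − 241.6875)² / 241.6875 = 0.0020
  terminal-flowered inflated-pod: (240 − 241.6875)² / 241.6875 = 0.0118
  terminal-flowered constricted-pod: (81 − 80.5625)² / 80.5625 = 0.0024
χ² = 0.0052 + 0.0020 + 0.0118 + 0.0024 = 0.0214 ≈ 0.021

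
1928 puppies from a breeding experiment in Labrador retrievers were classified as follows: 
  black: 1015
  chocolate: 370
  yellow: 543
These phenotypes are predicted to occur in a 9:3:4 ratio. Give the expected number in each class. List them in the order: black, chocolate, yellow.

The 9:3:4 ratio has 16 parts, so with N = 1928 the expected counts are:
  black: 1928 × 9/16 = 1084.5
  chocolate: 1928 × 3/16 = 361.5
  yellow: 1928 × 4/16 = 482

1084.5, 361.5, 482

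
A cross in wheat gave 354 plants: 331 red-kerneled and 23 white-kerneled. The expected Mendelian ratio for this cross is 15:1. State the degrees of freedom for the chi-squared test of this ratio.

A goodness-of-fit test with 2 phenotype classes has df = 2 − 1 = 1.

1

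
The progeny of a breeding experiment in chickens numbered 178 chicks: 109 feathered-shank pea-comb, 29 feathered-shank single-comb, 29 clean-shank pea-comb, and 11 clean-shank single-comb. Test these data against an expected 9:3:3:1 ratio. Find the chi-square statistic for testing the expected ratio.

1.935

Under the 9:3:3:1 hypothesis (Σ ratio = 16, N = 178):
  feathered-shank pea-comb: 178 × 9/16 = 100.125
  feathered-shank single-comb: 178 × 3/16 = 33.375
  clean-shank pea-comb: 178 × 3/16 = 33.375
  clean-shank single-comb: 178 × 1/16 = 11.125
χ² = Σ (O − E)² / E
  feathered-shank pea-comb: (109 − 100.125)² / 100.125 = 0.7867
  feathered-shank single-comb: (29 − 33.375)² / 33.375 = 0.5735
  clean-shank pea-comb: (29 − 33.375)² / 33.375 = 0.5735
  clean-shank single-comb: (11 − 11.125)² / 11.125 = 0.0014
χ² = 0.7867 + 0.5735 + 0.5735 + 0.0014 = 1.9351 ≈ 1.935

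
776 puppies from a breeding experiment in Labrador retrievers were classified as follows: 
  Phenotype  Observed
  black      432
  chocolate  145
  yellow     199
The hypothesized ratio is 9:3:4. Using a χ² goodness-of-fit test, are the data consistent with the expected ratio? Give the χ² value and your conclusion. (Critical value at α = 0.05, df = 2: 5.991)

Expected counts for N = 776 under a 9:3:4 ratio (total parts = 16):
  black: 776 × 9/16 = 436.5
  chocolate: 776 × 3/16 = 145.5
  yellow: 776 × 4/16 = 194
χ² = Σ (O − E)² / E
  black: (432 − 436.5)² / 436.5 = 0.0464
  chocolate: (145 − 145.5)² / 145.5 = 0.0017
  yellow: (199 − 194)² / 194 = 0.1289
χ² = 0.0464 + 0.0017 + 0.1289 = 0.177
Degrees of freedom = 3 − 1 = 2; critical value at α = 0.05 is 5.991.
Since 0.177 < 5.991, we fail to reject the null hypothesis — the data are consistent with the 9:3:4 ratio.

0.177; consistent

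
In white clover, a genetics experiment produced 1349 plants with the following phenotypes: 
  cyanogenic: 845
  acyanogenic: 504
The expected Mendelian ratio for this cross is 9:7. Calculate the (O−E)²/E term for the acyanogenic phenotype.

Expected counts for N = 1349 under a 9:7 ratio (total parts = 16):
  cyanogenic: 1349 × 9/16 = 758.8125
  acyanogenic: 1349 × 7/16 = 590.1875
Contribution of acyanogenic: (504 − 590.1875)² / 590.1875 = 12.5863

12.586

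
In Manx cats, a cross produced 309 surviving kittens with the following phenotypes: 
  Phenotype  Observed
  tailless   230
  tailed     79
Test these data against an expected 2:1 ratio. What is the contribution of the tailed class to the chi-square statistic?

The 2:1 ratio has 3 parts, so with N = 309 the expected counts are:
  tailless: 309 × 2/3 = 206
  tailed: 309 × 1/3 = 103
Contribution of tailed: (79 − 103)² / 103 = 5.5922

5.592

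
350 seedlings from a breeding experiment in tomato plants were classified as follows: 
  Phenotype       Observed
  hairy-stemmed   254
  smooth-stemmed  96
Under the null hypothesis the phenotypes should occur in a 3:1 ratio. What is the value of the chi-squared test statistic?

Total ratio parts = 4. Expected numbers out of 350:
  hairy-stemmed: 350 × 3/4 = 262.5
  smooth-stemmed: 350 × 1/4 = 87.5
χ² = Σ (O − E)² / E
  hairy-stemmed: (254 − 262.5)² / 262.5 = 0.2752
  smooth-stemmed: (96 − 87.5)² / 87.5 = 0.8257
χ² = 0.2752 + 0.8257 = 1.1009 ≈ 1.101

1.101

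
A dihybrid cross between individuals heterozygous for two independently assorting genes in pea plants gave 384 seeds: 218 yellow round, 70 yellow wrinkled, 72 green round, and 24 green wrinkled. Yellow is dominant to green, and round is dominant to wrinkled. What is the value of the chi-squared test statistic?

A dihybrid F₂ with independent assortment and complete dominance at both loci gives a 9:3:3:1 phenotypic ratio.
The 9:3:3:1 ratio has 16 parts, so with N = 384 the expected counts are:
  yellow round: 384 × 9/16 = 216
  yellow wrinkled: 384 × 3/16 = 72
  green round: 384 × 3/16 = 72
  green wrinkled: 384 × 1/16 = 24
χ² = Σ (O − E)² / E
  yellow round: (218 − 216)² / 216 = 0.0185
  yellow wrinkled: (70 − 72)² / 72 = 0.0556
  green round: (72 − 72)² / 72 = 0.0000
  green wrinkled: (24 − 24)² / 24 = 0.0000
χ² = 0.0185 + 0.0556 + 0.0000 + 0.0000 = 0.0741 ≈ 0.074

0.074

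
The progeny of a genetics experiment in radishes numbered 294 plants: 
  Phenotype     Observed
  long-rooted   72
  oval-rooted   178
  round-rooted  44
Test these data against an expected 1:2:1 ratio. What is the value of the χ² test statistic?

18.408

Total ratio parts = 4. Expected numbers out of 294:
  long-rooted: 294 × 1/4 = 73.5
  oval-rooted: 294 × 2/4 = 147
  round-rooted: 294 × 1/4 = 73.5
χ² = Σ (O − E)² / E
  long-rooted: (72 − 73.5)² / 73.5 = 0.0306
  oval-rooted: (178 − 147)² / 147 = 6.5374
  round-rooted: (44 − 73.5)² / 73.5 = 11.8401
χ² = 0.0306 + 6.5374 + 11.8401 = 18.4081 ≈ 18.408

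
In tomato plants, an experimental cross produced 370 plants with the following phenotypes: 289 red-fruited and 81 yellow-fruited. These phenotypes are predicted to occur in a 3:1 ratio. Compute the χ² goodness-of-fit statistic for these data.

Expected counts for N = 370 under a 3:1 ratio (total parts = 4):
  red-fruited: 370 × 3/4 = 277.5
  yellow-fruited: 370 × 1/4 = 92.5
χ² = Σ (O − E)² / E
  red-fruited: (289 − 277.5)² / 277.5 = 0.4766
  yellow-fruited: (81 − 92.5)² / 92.5 = 1.4297
χ² = 0.4766 + 1.4297 = 1.9063 ≈ 1.906

1.906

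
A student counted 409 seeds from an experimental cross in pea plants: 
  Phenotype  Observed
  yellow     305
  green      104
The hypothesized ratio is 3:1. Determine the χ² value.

The 3:1 ratio has 4 parts, so with N = 409 the expected counts are:
  yellow: 409 × 3/4 = 306.75
  green: 409 × 1/4 = 102.25
χ² = Σ (O − E)² / E
  yellow: (305 − 306.75)² / 306.75 = 0.0100
  green: (104 − 102.25)² / 102.25 = 0.0300
χ² = 0.0100 + 0.0300 = 0.040

0.040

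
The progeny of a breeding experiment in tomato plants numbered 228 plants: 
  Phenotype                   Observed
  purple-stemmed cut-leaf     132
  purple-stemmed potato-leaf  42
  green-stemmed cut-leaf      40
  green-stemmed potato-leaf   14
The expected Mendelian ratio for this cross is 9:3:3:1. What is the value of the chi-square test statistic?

Expected counts for N = 228 under a 9:3:3:1 ratio (total parts = 16):
  purple-stemmed cut-leaf: 228 × 9/16 = 128.25
  purple-stemmed potato-leaf: 228 × 3/16 = 42.75
  green-stemmed cut-leaf: 228 × 3/16 = 42.75
  green-stemmed potato-leaf: 228 × 1/16 = 14.25
χ² = Σ (O − E)² / E
  purple-stemmed cut-leaf: (132 − 128.25)² / 128.25 = 0.1096
  purple-stemmed potato-leaf: (42 − 42.75)² / 42.75 = 0.0132
  green-stemmed cut-leaf: (40 − 42.75)² / 42.75 = 0.1769
  green-stemmed potato-leaf: (14 − 14.25)² / 14.25 = 0.0044
χ² = 0.1096 + 0.0132 + 0.1769 + 0.0044 = 0.3041 ≈ 0.304

0.304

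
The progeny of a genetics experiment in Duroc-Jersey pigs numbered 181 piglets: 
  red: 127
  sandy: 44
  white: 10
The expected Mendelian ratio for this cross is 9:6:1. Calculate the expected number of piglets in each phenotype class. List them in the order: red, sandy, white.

101.8125, 67.875, 11.3125

Under the 9:6:1 hypothesis (Σ ratio = 16, N = 181):
  red: 181 × 9/16 = 101.8125
  sandy: 181 × 6/16 = 67.875
  white: 181 × 1/16 = 11.3125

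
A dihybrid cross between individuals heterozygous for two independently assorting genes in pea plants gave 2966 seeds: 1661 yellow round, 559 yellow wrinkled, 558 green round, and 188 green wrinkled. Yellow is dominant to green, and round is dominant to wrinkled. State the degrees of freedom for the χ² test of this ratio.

A dihybrid F₂ with independent assortment and complete dominance at both loci gives a 9:3:3:1 phenotypic ratio.
A goodness-of-fit test with 4 phenotype classes has df = 4 − 1 = 3.

3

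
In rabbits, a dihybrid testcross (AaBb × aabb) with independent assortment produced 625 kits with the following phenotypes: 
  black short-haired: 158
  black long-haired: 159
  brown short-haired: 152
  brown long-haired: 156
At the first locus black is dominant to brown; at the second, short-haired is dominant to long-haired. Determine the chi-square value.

A dihybrid testcross with independent assortment gives a 1:1:1:1 ratio.
The 1:1:1:1 ratio has 4 parts, so with N = 625 the expected counts are:
  black short-haired: 625 × 1/4 = 156.25
  black long-haired: 625 × 1/4 = 156.25
  brown short-haired: 625 × 1/4 = 156.25
  brown long-haired: 625 × 1/4 = 156.25
χ² = Σ (O − E)² / E
  black short-haired: (158 − 156.25)² / 156.25 = 0.0196
  black long-haired: (159 − 156.25)² / 156.25 = 0.0484
  brown short-haired: (152 − 156.25)² / 156.25 = 0.1156
  brown long-haired: (156 − 156.25)² / 156.25 = 0.0004
χ² = 0.0196 + 0.0484 + 0.1156 + 0.0004 = 0.184

0.184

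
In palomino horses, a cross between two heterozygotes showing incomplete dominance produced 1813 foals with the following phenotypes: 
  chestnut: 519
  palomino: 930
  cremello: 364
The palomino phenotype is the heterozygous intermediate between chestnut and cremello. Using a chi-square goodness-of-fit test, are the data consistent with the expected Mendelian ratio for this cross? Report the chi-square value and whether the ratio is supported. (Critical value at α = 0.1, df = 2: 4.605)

With incomplete dominance, a heterozygote × heterozygote cross gives a 1:2:1 phenotypic ratio.
Total ratio parts = 4. Expected numbers out of 1813:
  chestnut: 1813 × 1/4 = 453.25
  palomino: 1813 × 2/4 = 906.5
  cremello: 1813 × 1/4 = 453.25
χ² = Σ (O − E)² / E
  chestnut: (519 − 453.25)² / 453.25 = 9.5379
  palomino: (930 − 906.5)² / 906.5 = 0.6092
  cremello: (364 − 453.25)² / 453.25 = 17.5743
χ² = 9.5379 + 0.6092 + 17.5743 = 27.7214 ≈ 27.721
Degrees of freedom = 3 − 1 = 2; critical value at α = 0.1 is 4.605.
Since 27.721 > 4.605, we reject the null hypothesis — the data do not fit the 1:2:1 ratio.

27.721; not consistent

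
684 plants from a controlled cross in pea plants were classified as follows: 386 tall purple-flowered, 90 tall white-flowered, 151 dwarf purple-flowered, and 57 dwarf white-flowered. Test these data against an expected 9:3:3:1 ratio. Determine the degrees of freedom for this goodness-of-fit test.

A goodness-of-fit test with 4 phenotype classes has df = 4 − 1 = 3.

3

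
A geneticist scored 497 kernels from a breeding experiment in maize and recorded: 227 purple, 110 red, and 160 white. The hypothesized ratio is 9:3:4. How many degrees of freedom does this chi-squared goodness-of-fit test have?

2

A goodness-of-fit test with 3 phenotype classes has df = 3 − 1 = 2.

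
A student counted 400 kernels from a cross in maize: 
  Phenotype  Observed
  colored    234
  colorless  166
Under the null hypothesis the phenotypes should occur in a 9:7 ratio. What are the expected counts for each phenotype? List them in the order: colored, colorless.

Under the 9:7 hypothesis (Σ ratio = 16, N = 400):
  colored: 400 × 9/16 = 225
  colorless: 400 × 7/16 = 175

225, 175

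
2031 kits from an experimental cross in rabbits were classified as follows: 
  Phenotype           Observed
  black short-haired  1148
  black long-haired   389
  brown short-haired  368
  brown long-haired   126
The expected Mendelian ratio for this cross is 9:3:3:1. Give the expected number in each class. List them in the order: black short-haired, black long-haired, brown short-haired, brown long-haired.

Expected counts for N = 2031 under a 9:3:3:1 ratio (total parts = 16):
  black short-haired: 2031 × 9/16 = 1142.4375
  black long-haired: 2031 × 3/16 = 380.8125
  brown short-haired: 2031 × 3/16 = 380.8125
  brown long-haired: 2031 × 1/16 = 126.9375

1142.4375, 380.8125, 380.8125, 126.9375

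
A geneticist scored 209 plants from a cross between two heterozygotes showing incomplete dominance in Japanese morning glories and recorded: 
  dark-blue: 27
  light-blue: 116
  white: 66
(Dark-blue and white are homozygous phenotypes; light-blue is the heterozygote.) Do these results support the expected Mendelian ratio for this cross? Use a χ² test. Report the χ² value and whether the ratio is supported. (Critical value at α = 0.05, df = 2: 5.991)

17.086; not consistent

With incomplete dominance, a heterozygote × heterozygote cross gives a 1:2:1 phenotypic ratio.
The 1:2:1 ratio has 4 parts, so with N = 209 the expected counts are:
  dark-blue: 209 × 1/4 = 52.25
  light-blue: 209 × 2/4 = 104.5
  white: 209 × 1/4 = 52.25
χ² = Σ (O − E)² / E
  dark-blue: (27 − 52.25)² / 52.25 = 12.2022
  light-blue: (116 − 104.5)² / 104.5 = 1.2656
  white: (66 − 52.25)² / 52.25 = 3.6184
χ² = 12.2022 + 1.2656 + 3.6184 = 17.0862 ≈ 17.086
Degrees of freedom = 3 − 1 = 2; critical value at α = 0.05 is 5.991.
Since 17.086 > 5.991, we reject the null hypothesis — the data do not fit the 1:2:1 ratio.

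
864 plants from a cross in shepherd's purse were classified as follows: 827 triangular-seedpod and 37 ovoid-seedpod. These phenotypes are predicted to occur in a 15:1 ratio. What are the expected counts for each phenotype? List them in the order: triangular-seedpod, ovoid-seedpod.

Total ratio parts = 16. Expected numbers out of 864:
  triangular-seedpod: 864 × 15/16 = 810
  ovoid-seedpod: 864 × 1/16 = 54

810, 54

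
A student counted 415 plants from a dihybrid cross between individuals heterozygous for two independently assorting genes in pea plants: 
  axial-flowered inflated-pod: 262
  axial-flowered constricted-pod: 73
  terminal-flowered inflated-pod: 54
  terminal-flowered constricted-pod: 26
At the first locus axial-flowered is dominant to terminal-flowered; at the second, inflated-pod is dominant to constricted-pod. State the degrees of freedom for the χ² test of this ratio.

3

A dihybrid F₂ with independent assortment and complete dominance at both loci gives a 9:3:3:1 phenotypic ratio.
A goodness-of-fit test with 4 phenotype classes has df = 4 − 1 = 3.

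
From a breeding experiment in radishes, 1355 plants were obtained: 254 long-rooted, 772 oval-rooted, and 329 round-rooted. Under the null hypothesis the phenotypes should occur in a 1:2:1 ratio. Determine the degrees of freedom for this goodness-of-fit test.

2

A goodness-of-fit test with 3 phenotype classes has df = 3 − 1 = 2.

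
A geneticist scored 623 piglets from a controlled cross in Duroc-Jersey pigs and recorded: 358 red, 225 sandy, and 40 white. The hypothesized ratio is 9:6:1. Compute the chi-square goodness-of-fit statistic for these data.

0.511

Total ratio parts = 16. Expected numbers out of 623:
  red: 623 × 9/16 = 350.4375
  sandy: 623 × 6/16 = 233.625
  white: 623 × 1/16 = 38.9375
χ² = Σ (O − E)² / E
  red: (358 − 350.4375)² / 350.4375 = 0.1632
  sandy: (225 − 233.625)² / 233.625 = 0.3184
  white: (40 − 38.9375)² / 38.9375 = 0.0290
χ² = 0.1632 + 0.3184 + 0.0290 = 0.5106 ≈ 0.511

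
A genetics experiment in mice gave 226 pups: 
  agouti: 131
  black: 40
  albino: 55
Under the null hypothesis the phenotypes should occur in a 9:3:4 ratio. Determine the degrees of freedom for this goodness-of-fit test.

A goodness-of-fit test with 3 phenotype classes has df = 3 − 1 = 2.

2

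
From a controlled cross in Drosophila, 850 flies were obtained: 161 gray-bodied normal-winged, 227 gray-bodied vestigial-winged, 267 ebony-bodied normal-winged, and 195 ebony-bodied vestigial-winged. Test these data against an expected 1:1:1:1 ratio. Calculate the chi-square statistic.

28.889

Under the 1:1:1:1 hypothesis (Σ ratio = 4, N = 850):
  gray-bodied normal-winged: 850 × 1/4 = 212.5
  gray-bodied vestigial-winged: 850 × 1/4 = 212.5
  ebony-bodied normal-winged: 850 × 1/4 = 212.5
  ebony-bodied vestigial-winged: 850 × 1/4 = 212.5
χ² = Σ (O − E)² / E
  gray-bodied normal-winged: (161 − 212.5)² / 212.5 = 12.4812
  gray-bodied vestigial-winged: (227 − 212.5)² / 212.5 = 0.9894
  ebony-bodied normal-winged: (267 − 212.5)² / 212.5 = 13.9776
  ebony-bodied vestigial-winged: (195 − 212.5)² / 212.5 = 1.4412
χ² = 12.4812 + 0.9894 + 13.9776 + 1.4412 = 28.8894 ≈ 28.889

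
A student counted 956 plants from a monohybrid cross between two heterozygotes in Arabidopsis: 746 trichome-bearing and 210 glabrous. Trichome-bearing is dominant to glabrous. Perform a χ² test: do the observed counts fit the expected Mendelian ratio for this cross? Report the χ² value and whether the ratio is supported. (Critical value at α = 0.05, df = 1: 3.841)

For a monohybrid cross between heterozygotes with complete dominance, the expected phenotypic ratio is 3:1.
Total ratio parts = 4. Expected numbers out of 956:
  trichome-bearing: 956 × 3/4 = 717
  glabrous: 956 × 1/4 = 239
χ² = Σ (O − E)² / E
  trichome-bearing: (746 − 717)² / 717 = 1.1729
  glabrous: (210 − 239)² / 239 = 3.5188
χ² = 1.1729 + 3.5188 = 4.6917 ≈ 4.692
Degrees of freedom = 2 − 1 = 1; critical value at α = 0.05 is 3.841.
Since 4.692 > 3.841, we reject the null hypothesis — the data do not fit the 3:1 ratio.

4.692; not consistent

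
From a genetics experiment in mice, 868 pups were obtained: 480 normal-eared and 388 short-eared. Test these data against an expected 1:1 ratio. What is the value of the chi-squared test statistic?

9.751

The 1:1 ratio has 2 parts, so with N = 868 the expected counts are:
  normal-eared: 868 × 1/2 = 434
  short-eared: 868 × 1/2 = 434
χ² = Σ (O − E)² / E
  normal-eared: (480 − 434)² / 434 = 4.8756
  short-eared: (388 − 434)² / 434 = 4.8756
χ² = 4.8756 + 4.8756 = 9.7512 ≈ 9.751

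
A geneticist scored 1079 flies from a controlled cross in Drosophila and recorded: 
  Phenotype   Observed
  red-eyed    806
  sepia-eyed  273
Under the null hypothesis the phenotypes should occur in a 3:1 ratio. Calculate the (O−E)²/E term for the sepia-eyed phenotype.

Total ratio parts = 4. Expected numbers out of 1079:
  red-eyed: 1079 × 3/4 = 809.25
  sepia-eyed: 1079 × 1/4 = 269.75
Contribution of sepia-eyed: (273 − 269.75)² / 269.75 = 0.0392

0.039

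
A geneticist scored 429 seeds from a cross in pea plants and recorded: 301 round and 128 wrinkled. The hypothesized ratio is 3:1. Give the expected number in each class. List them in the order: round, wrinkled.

321.75, 107.25

Total ratio parts = 4. Expected numbers out of 429:
  round: 429 × 3/4 = 321.75
  wrinkled: 429 × 1/4 = 107.25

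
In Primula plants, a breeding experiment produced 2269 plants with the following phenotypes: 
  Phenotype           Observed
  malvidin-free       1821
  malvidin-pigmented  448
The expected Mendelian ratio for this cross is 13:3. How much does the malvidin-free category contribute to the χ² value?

0.276

The 13:3 ratio has 16 parts, so with N = 2269 the expected counts are:
  malvidin-free: 2269 × 13/16 = 1843.5625
  malvidin-pigmented: 2269 × 3/16 = 425.4375
Contribution of malvidin-free: (1821 − 1843.5625)² / 1843.5625 = 0.2761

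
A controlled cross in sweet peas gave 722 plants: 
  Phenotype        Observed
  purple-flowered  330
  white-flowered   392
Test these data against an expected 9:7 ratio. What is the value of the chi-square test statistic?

32.615

Expected counts for N = 722 under a 9:7 ratio (total parts = 16):
  purple-flowered: 722 × 9/16 = 406.125
  white-flowered: 722 × 7/16 = 315.875
χ² = Σ (O − E)² / E
  purple-flowered: (330 − 406.125)² / 406.125 = 14.2690
  white-flowered: (392 − 315.875)² / 315.875 = 18.3459
χ² = 14.2690 + 18.3459 = 32.6149 ≈ 32.615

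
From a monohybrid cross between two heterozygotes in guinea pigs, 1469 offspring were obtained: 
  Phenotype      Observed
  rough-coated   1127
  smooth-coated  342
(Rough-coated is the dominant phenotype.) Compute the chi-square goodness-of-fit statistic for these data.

2.315

For a monohybrid cross between heterozygotes with complete dominance, the expected phenotypic ratio is 3:1.
The 3:1 ratio has 4 parts, so with N = 1469 the expected counts are:
  rough-coated: 1469 × 3/4 = 1101.75
  smooth-coated: 1469 × 1/4 = 367.25
χ² = Σ (O − E)² / E
  rough-coated: (1127 − 1101.75)² / 1101.75 = 0.5787
  smooth-coated: (342 − 367.25)² / 367.25 = 1.7360
χ² = 0.5787 + 1.7360 = 2.3147 ≈ 2.315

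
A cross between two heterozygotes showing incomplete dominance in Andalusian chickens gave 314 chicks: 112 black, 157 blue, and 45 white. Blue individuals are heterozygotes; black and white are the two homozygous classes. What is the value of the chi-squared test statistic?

28.592

With incomplete dominance, a heterozygote × heterozygote cross gives a 1:2:1 phenotypic ratio.
Total ratio parts = 4. Expected numbers out of 314:
  black: 314 × 1/4 = 78.5
  blue: 314 × 2/4 = 157
  white: 314 × 1/4 = 78.5
χ² = Σ (O − E)² / E
  black: (112 − 78.5)² / 78.5 = 14.2962
  blue: (157 − 157)² / 157 = 0.0000
  white: (45 − 78.5)² / 78.5 = 14.2962
χ² = 14.2962 + 0.0000 + 14.2962 = 28.5924 ≈ 28.592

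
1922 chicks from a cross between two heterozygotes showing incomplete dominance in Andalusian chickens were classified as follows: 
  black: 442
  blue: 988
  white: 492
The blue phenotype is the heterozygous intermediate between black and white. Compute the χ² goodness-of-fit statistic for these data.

4.119

With incomplete dominance, a heterozygote × heterozygote cross gives a 1:2:1 phenotypic ratio.
Under the 1:2:1 hypothesis (Σ ratio = 4, N = 1922):
  black: 1922 × 1/4 = 480.5
  blue: 1922 × 2/4 = 961
  white: 1922 × 1/4 = 480.5
χ² = Σ (O − E)² / E
  black: (442 − 480.5)² / 480.5 = 3.0848
  blue: (988 − 961)² / 961 = 0.7586
  white: (492 − 480.5)² / 480.5 = 0.2752
χ² = 3.0848 + 0.7586 + 0.2752 = 4.1186 ≈ 4.119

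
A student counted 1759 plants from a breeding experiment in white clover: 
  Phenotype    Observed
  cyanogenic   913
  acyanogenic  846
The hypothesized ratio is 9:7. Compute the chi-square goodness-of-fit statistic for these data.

13.497

The 9:7 ratio has 16 parts, so with N = 1759 the expected counts are:
  cyanogenic: 1759 × 9/16 = 989.4375
  acyanogenic: 1759 × 7/16 = 769.5625
χ² = Σ (O − E)² / E
  cyanogenic: (913 − 989.4375)² / 989.4375 = 5.9051
  acyanogenic: (846 − 769.5625)² / 769.5625 = 7.5922
χ² = 5.9051 + 7.5922 = 13.4973 ≈ 13.497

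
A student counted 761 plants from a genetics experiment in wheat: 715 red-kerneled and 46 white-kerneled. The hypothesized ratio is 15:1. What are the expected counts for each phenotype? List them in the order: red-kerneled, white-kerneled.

Under the 15:1 hypothesis (Σ ratio = 16, N = 761):
  red-kerneled: 761 × 15/16 = 713.4375
  white-kerneled: 761 × 1/16 = 47.5625

713.4375, 47.5625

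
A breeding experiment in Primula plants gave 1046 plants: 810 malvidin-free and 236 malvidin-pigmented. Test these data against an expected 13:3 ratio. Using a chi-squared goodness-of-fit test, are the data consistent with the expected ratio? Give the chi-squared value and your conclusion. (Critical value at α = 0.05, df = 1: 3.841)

Under the 13:3 hypothesis (Σ ratio = 16, N = 1046):
  malvidin-free: 1046 × 13/16 = 849.875
  malvidin-pigmented: 1046 × 3/16 = 196.125
χ² = Σ (O − E)² / E
  malvidin-free: (810 − 849.875)² / 849.875 = 1.8709
  malvidin-pigmented: (236 − 196.125)² / 196.125 = 8.1072
χ² = 1.8709 + 8.1072 = 9.9781 ≈ 9.978
Degrees of freedom = 2 − 1 = 1; critical value at α = 0.05 is 3.841.
Since 9.978 > 3.841, we reject the null hypothesis — the data do not fit the 13:3 ratio.

9.978; not consistent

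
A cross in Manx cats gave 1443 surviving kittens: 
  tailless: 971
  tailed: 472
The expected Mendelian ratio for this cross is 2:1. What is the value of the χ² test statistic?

The 2:1 ratio has 3 parts, so with N = 1443 the expected counts are:
  tailless: 1443 × 2/3 = 962
  tailed: 1443 × 1/3 = 481
χ² = Σ (O − E)² / E
  tailless: (971 − 962)² / 962 = 0.0842
  tailed: (472 − 481)² / 481 = 0.1684
χ² = 0.0842 + 0.1684 = 0.2526 ≈ 0.253

0.253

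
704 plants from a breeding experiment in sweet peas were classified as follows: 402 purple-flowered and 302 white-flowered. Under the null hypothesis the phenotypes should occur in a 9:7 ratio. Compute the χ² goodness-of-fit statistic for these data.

Total ratio parts = 16. Expected numbers out of 704:
  purple-flowered: 704 × 9/16 = 396
  white-flowered: 704 × 7/16 = 308
χ² = Σ (O − E)² / E
  purple-flowered: (402 − 396)² / 396 = 0.0909
  white-flowered: (302 − 308)² / 308 = 0.1169
χ² = 0.0909 + 0.1169 = 0.2078 ≈ 0.208

0.208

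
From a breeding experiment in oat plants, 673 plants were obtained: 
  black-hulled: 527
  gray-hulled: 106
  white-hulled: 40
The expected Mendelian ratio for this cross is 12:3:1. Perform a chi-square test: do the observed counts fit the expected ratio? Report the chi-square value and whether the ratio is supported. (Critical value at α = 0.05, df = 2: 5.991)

The 12:3:1 ratio has 16 parts, so with N = 673 the expected counts are:
  black-hulled: 673 × 12/16 = 504.75
  gray-hulled: 673 × 3/16 = 126.1875
  white-hulled: 673 × 1/16 = 42.0625
χ² = Σ (O − E)² / E
  black-hulled: (527 − 504.75)² / 504.75 = 0.9808
  gray-hulled: (106 − 126.1875)² / 126.1875 = 3.2296
  white-hulled: (40 − 42.0625)² / 42.0625 = 0.1011
χ² = 0.9808 + 3.2296 + 0.1011 = 4.3115 ≈ 4.312
Degrees of freedom = 3 − 1 = 2; critical value at α = 0.05 is 5.991.
Since 4.312 < 5.991, we fail to reject the null hypothesis — the data are consistent with the 12:3:1 ratio.

4.312; consistent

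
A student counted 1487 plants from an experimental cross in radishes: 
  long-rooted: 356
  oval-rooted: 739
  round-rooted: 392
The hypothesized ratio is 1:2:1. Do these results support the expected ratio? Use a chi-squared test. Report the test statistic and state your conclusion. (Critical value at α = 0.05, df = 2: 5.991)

Total ratio parts = 4. Expected numbers out of 1487:
  long-rooted: 1487 × 1/4 = 371.75
  oval-rooted: 1487 × 2/4 = 743.5
  round-rooted: 1487 × 1/4 = 371.75
χ² = Σ (O − E)² / E
  long-rooted: (356 − 371.75)² / 371.75 = 0.6673
  oval-rooted: (739 − 743.5)² / 743.5 = 0.0272
  round-rooted: (392 − 371.75)² / 371.75 = 1.1031
χ² = 0.6673 + 0.0272 + 1.1031 = 1.7976 ≈ 1.798
Degrees of freedom = 3 − 1 = 2; critical value at α = 0.05 is 5.991.
Since 1.798 < 5.991, we fail to reject the null hypothesis — the data are consistent with the 1:2:1 ratio.

1.798; consistent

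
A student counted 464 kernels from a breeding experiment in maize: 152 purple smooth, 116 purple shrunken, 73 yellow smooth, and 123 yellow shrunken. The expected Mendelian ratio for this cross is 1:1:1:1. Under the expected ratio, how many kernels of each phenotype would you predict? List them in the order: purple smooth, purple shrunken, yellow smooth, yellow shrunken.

116, 116, 116, 116

Under the 1:1:1:1 hypothesis (Σ ratio = 4, N = 464):
  purple smooth: 464 × 1/4 = 116
  purple shrunken: 464 × 1/4 = 116
  yellow smooth: 464 × 1/4 = 116
  yellow shrunken: 464 × 1/4 = 116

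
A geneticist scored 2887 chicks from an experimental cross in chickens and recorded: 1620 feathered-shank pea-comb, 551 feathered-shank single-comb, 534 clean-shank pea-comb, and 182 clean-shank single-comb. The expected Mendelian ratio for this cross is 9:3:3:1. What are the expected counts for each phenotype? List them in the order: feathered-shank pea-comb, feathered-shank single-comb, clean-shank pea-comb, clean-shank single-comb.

1623.9375, 541.3125, 541.3125, 180.4375

Under the 9:3:3:1 hypothesis (Σ ratio = 16, N = 2887):
  feathered-shank pea-comb: 2887 × 9/16 = 1623.9375
  feathered-shank single-comb: 2887 × 3/16 = 541.3125
  clean-shank pea-comb: 2887 × 3/16 = 541.3125
  clean-shank single-comb: 2887 × 1/16 = 180.4375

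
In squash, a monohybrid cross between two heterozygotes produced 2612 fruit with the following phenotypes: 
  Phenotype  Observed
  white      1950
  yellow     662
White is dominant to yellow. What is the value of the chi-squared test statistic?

0.165

For a monohybrid cross between heterozygotes with complete dominance, the expected phenotypic ratio is 3:1.
Under the 3:1 hypothesis (Σ ratio = 4, N = 2612):
  white: 2612 × 3/4 = 1959
  yellow: 2612 × 1/4 = 653
χ² = Σ (O − E)² / E
  white: (1950 − 1959)² / 1959 = 0.0413
  yellow: (662 − 653)² / 653 = 0.1240
χ² = 0.0413 + 0.1240 = 0.1653 ≈ 0.165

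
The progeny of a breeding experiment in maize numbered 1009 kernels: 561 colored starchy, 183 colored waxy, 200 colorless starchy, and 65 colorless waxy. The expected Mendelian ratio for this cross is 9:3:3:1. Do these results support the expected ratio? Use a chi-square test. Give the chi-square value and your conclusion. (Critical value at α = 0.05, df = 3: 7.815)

0.956; consistent

Under the 9:3:3:1 hypothesis (Σ ratio = 16, N = 1009):
  colored starchy: 1009 × 9/16 = 567.5625
  colored waxy: 1009 × 3/16 = 189.1875
  colorless starchy: 1009 × 3/16 = 189.1875
  colorless waxy: 1009 × 1/16 = 63.0625
χ² = Σ (O − E)² / E
  colored starchy: (561 − 567.5625)² / 567.5625 = 0.0759
  colored waxy: (183 − 189.1875)² / 189.1875 = 0.2024
  colorless starchy: (200 − 189.1875)² / 189.1875 = 0.6180
  colorless waxy: (65 − 63.0625)² / 63.0625 = 0.0595
χ² = 0.0759 + 0.2024 + 0.6180 + 0.0595 = 0.9558 ≈ 0.956
Degrees of freedom = 4 − 1 = 3; critical value at α = 0.05 is 7.815.
Since 0.956 < 7.815, we fail to reject the null hypothesis — the data are consistent with the 9:3:3:1 ratio.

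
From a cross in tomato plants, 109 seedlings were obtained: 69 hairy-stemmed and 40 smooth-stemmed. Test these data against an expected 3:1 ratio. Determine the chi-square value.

Expected counts for N = 109 under a 3:1 ratio (total parts = 4):
  hairy-stemmed: 109 × 3/4 = 81.75
  smooth-stemmed: 109 × 1/4 = 27.25
χ² = Σ (O − E)² / E
  hairy-stemmed: (69 − 81.75)² / 81.75 = 1.9885
  smooth-stemmed: (40 − 27.25)² / 27.25 = 5.9656
χ² = 1.9885 + 5.9656 = 7.9541 ≈ 7.954

7.954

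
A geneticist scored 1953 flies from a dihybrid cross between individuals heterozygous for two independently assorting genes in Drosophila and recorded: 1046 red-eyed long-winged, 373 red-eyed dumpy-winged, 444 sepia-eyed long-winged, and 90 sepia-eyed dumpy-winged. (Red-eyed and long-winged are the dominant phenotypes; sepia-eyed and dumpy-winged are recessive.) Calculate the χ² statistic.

27.598

A dihybrid F₂ with independent assortment and complete dominance at both loci gives a 9:3:3:1 phenotypic ratio.
Expected counts for N = 1953 under a 9:3:3:1 ratio (total parts = 16):
  red-eyed long-winged: 1953 × 9/16 = 1098.5625
  red-eyed dumpy-winged: 1953 × 3/16 = 366.1875
  sepia-eyed long-winged: 1953 × 3/16 = 366.1875
  sepia-eyed dumpy-winged: 1953 × 1/16 = 122.0625
χ² = Σ (O − E)² / E
  red-eyed long-winged: (1046 − 1098.5625)² / 1098.5625 = 2.5149
  red-eyed dumpy-winged: (373 − 366.1875)² / 366.1875 = 0.1267
  sepia-eyed long-winged: (444 − 366.1875)² / 366.1875 = 16.5347
  sepia-eyed dumpy-winged: (90 − 122.0625)² / 122.0625 = 8.4219
χ² = 2.5149 + 0.1267 + 16.5347 + 8.4219 = 27.5982 ≈ 27.598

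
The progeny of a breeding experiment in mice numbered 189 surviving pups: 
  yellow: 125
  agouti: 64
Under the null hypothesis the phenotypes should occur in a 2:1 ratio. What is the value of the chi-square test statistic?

Expected counts for N = 189 under a 2:1 ratio (total parts = 3):
  yellow: 189 × 2/3 = 126
  agouti: 189 × 1/3 = 63
χ² = Σ (O − E)² / E
  yellow: (125 − 126)² / 126 = 0.0079
  agouti: (64 − 63)² / 63 = 0.0159
χ² = 0.0079 + 0.0159 = 0.0238 ≈ 0.024

0.024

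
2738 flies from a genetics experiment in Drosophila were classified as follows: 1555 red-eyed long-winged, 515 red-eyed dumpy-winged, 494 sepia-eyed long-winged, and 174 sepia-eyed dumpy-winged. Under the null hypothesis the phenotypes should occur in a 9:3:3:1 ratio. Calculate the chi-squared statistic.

0.928

Under the 9:3:3:1 hypothesis (Σ ratio = 16, N = 2738):
  red-eyed long-winged: 2738 × 9/16 = 1540.125
  red-eyed dumpy-winged: 2738 × 3/16 = 513.375
  sepia-eyed long-winged: 2738 × 3/16 = 513.375
  sepia-eyed dumpy-winged: 2738 × 1/16 = 171.125
χ² = Σ (O − E)² / E
  red-eyed long-winged: (1555 − 1540.125)² / 1540.125 = 0.1437
  red-eyed dumpy-winged: (515 − 513.375)² / 513.375 = 0.0051
  sepia-eyed long-winged: (494 − 513.375)² / 513.375 = 0.7312
  sepia-eyed dumpy-winged: (174 − 171.125)² / 171.125 = 0.0483
χ² = 0.1437 + 0.0051 + 0.7312 + 0.0483 = 0.9283 ≈ 0.928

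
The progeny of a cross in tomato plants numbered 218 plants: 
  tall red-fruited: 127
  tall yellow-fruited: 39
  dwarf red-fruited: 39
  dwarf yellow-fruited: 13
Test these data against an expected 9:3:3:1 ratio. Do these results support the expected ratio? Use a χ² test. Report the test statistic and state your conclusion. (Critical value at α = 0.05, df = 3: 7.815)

0.357; consistent

Total ratio parts = 16. Expected numbers out of 218:
  tall red-fruited: 218 × 9/16 = 122.625
  tall yellow-fruited: 218 × 3/16 = 40.875
  dwarf red-fruited: 218 × 3/16 = 40.875
  dwarf yellow-fruited: 218 × 1/16 = 13.625
χ² = Σ (O − E)² / E
  tall red-fruited: (127 − 122.625)² / 122.625 = 0.1561
  tall yellow-fruited: (39 − 40.875)² / 40.875 = 0.0860
  dwarf red-fruited: (39 − 40.875)² / 40.875 = 0.0860
  dwarf yellow-fruited: (13 − 13.625)² / 13.625 = 0.0287
χ² = 0.1561 + 0.0860 + 0.0860 + 0.0287 = 0.3568 ≈ 0.357
Degrees of freedom = 4 − 1 = 3; critical value at α = 0.05 is 7.815.
Since 0.357 < 7.815, we fail to reject the null hypothesis — the data are consistent with the 9:3:3:1 ratio.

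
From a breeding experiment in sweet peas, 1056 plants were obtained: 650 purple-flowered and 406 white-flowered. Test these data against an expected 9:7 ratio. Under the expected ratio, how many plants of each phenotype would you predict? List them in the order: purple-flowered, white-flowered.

Total ratio parts = 16. Expected numbers out of 1056:
  purple-flowered: 1056 × 9/16 = 594
  white-flowered: 1056 × 7/16 = 462

594, 462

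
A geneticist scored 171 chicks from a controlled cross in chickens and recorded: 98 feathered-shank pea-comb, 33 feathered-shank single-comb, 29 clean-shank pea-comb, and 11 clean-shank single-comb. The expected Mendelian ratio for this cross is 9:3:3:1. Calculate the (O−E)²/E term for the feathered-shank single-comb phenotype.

0.027

Total ratio parts = 16. Expected numbers out of 171:
  feathered-shank pea-comb: 171 × 9/16 = 96.1875
  feathered-shank single-comb: 171 × 3/16 = 32.0625
  clean-shank pea-comb: 171 × 3/16 = 32.0625
  clean-shank single-comb: 171 × 1/16 = 10.6875
Contribution of feathered-shank single-comb: (33 − 32.0625)² / 32.0625 = 0.0274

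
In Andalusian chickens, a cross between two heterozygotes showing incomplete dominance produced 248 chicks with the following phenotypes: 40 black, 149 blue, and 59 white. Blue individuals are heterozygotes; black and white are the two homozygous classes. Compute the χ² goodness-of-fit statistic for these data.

With incomplete dominance, a heterozygote × heterozygote cross gives a 1:2:1 phenotypic ratio.
Expected counts for N = 248 under a 1:2:1 ratio (total parts = 4):
  black: 248 × 1/4 = 62
  blue: 248 × 2/4 = 124
  white: 248 × 1/4 = 62
χ² = Σ (O − E)² / E
  black: (40 − 62)² / 62 = 7.8065
  blue: (149 − 124)² / 124 = 5.0403
  white: (59 − 62)² / 62 = 0.1452
χ² = 7.8065 + 5.0403 + 0.1452 = 12.992

12.992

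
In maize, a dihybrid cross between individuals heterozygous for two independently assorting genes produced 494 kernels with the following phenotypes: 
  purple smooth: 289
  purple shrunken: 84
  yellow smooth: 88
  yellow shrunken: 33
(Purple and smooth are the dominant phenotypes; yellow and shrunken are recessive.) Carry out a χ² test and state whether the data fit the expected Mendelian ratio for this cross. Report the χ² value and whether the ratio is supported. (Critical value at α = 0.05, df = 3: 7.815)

A dihybrid F₂ with independent assortment and complete dominance at both loci gives a 9:3:3:1 phenotypic ratio.
The 9:3:3:1 ratio has 16 parts, so with N = 494 the expected counts are:
  purple smooth: 494 × 9/16 = 277.875
  purple shrunken: 494 × 3/16 = 92.625
  yellow smooth: 494 × 3/16 = 92.625
  yellow shrunken: 494 × 1/16 = 30.875
χ² = Σ (O − E)² / E
  purple smooth: (289 − 277.875)² / 277.875 = 0.4454
  purple shrunken: (84 − 92.625)² / 92.625 = 0.8031
  yellow smooth: (88 − 92.625)² / 92.625 = 0.2309
  yellow shrunken: (33 − 30.875)² / 30.875 = 0.1463
χ² = 0.4454 + 0.8031 + 0.2309 + 0.1463 = 1.6257 ≈ 1.626
Degrees of freedom = 4 − 1 = 3; critical value at α = 0.05 is 7.815.
Since 1.626 < 7.815, we fail to reject the null hypothesis — the data are consistent with the 9:3:3:1 ratio.

1.626; consistent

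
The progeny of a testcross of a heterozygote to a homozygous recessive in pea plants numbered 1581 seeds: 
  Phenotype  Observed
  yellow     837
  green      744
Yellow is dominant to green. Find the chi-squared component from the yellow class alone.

2.735

A testcross of a heterozygote (Aa × aa) gives a 1:1 phenotypic ratio.
Total ratio parts = 2. Expected numbers out of 1581:
  yellow: 1581 × 1/2 = 790.5
  green: 1581 × 1/2 = 790.5
Contribution of yellow: (837 − 790.5)² / 790.5 = 2.7353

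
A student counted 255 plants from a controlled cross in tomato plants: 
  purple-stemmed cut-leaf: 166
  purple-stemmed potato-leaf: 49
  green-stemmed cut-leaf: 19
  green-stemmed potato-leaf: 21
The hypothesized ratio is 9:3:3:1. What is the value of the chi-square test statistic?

The 9:3:3:1 ratio has 16 parts, so with N = 255 the expected counts are:
  purple-stemmed cut-leaf: 255 × 9/16 = 143.4375
  purple-stemmed potato-leaf: 255 × 3/16 = 47.8125
  green-stemmed cut-leaf: 255 × 3/16 = 47.8125
  green-stemmed potato-leaf: 255 × 1/16 = 15.9375
χ² = Σ (O − E)² / E
  purple-stemmed cut-leaf: (166 − 143.4375)² / 143.4375 = 3.5490
  purple-stemmed potato-leaf: (49 − 47.8125)² / 47.8125 = 0.0295
  green-stemmed cut-leaf: (19 − 47.8125)² / 47.8125 = 17.3628
  green-stemmed potato-leaf: (21 − 15.9375)² / 15.9375 = 1.6081
χ² = 3.5490 + 0.0295 + 17.3628 + 1.6081 = 22.5494 ≈ 22.549

22.549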